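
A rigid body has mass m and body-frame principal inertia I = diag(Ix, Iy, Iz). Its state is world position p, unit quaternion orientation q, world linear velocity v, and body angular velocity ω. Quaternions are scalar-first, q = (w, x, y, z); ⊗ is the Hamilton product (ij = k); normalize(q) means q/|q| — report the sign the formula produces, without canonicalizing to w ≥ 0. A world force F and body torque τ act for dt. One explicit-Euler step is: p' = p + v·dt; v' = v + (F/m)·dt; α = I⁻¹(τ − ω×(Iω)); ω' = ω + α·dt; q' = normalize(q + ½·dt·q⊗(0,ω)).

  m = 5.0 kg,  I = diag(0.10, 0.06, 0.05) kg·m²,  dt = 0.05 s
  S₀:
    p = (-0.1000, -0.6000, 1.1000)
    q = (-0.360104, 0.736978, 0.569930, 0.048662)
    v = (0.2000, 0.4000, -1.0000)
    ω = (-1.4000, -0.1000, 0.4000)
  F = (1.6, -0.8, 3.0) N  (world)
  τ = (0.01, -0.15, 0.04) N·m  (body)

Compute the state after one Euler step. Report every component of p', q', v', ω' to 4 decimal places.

α = I⁻¹(τ − ω×Iω) = (0.0960, -2.0333, 0.9120)
ω + α·dt = (-1.3952, -0.2017, 0.4456)
q⊗(0,ω) = (1.0692974, 0.7369838, -0.3269076, 0.5801626)
updated quaternion q' = (-0.3331, 0.7549, 0.5614, 0.0631)
linear accel F/m = (0.3200, -0.1600, 0.6000)
new position p' = (-0.0900, -0.5800, 1.0500)
new velocity v' = (0.2160, 0.3920, -0.9700)

p' = (-0.0900, -0.5800, 1.0500)
q' = (-0.3331, 0.7549, 0.5614, 0.0631)
v' = (0.2160, 0.3920, -0.9700)
ω' = (-1.3952, -0.2017, 0.4456)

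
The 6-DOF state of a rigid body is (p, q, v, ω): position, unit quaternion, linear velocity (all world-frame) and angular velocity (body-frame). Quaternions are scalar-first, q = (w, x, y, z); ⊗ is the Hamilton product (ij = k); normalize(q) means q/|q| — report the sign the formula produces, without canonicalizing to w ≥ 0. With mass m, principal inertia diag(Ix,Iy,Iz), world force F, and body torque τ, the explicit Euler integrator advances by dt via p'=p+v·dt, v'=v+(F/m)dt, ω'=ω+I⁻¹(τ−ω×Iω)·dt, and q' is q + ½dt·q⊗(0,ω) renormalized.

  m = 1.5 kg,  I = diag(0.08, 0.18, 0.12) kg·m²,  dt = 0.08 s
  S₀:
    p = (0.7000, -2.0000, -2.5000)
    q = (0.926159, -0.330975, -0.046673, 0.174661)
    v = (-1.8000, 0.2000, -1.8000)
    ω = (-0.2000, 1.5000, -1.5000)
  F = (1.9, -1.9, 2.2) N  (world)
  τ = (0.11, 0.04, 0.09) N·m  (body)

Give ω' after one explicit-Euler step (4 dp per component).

ω' = (-0.2250, 1.5231, -1.4200)

α = I⁻¹(τ − ω×Iω) = (-0.3125, 0.2889, 1.0000)
ω + α·dt = (-0.2250, 1.5231, -1.4200)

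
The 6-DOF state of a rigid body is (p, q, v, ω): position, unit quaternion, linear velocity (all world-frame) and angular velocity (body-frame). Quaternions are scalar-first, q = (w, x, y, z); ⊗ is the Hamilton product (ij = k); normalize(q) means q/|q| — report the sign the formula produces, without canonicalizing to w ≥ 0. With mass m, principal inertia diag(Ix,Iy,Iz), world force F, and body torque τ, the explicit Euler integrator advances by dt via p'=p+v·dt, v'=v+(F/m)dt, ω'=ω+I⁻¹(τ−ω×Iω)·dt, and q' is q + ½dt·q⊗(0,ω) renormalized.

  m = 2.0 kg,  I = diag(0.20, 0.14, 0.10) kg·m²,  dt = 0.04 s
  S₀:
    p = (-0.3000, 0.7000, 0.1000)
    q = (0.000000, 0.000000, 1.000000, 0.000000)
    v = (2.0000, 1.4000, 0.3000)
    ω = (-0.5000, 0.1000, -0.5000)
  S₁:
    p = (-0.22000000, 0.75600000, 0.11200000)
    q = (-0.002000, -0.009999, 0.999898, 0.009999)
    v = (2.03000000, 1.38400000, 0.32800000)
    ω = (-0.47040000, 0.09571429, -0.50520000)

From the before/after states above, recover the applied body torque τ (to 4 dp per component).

τ = (0.1500, 0.0100, -0.0100)

rate change Δω = (0.02960000, -0.00428571, -0.00520000)
ω₀×(Iω₀) = (0.0020, 0.0250, 0.0030)
applied torque τ = (0.1500, 0.0100, -0.0100)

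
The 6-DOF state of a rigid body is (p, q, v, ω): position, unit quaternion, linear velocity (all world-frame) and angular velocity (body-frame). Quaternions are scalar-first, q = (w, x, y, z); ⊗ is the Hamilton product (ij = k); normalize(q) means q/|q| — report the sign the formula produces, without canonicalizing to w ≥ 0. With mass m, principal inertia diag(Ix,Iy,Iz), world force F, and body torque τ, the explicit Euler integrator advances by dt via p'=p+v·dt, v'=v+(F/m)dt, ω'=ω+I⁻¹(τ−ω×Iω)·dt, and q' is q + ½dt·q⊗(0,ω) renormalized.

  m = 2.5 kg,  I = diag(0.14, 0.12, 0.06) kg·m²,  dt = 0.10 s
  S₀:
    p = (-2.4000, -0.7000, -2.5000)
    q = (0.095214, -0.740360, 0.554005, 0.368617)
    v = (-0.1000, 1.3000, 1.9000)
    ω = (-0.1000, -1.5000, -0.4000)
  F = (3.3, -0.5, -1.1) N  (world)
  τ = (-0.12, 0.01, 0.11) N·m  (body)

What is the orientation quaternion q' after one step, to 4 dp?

q⊗(0,ω) = (0.9044183, 0.3218021, -0.4758267, 1.1278549)
q' = normalize(q + ½dt·q⊗(0,ω)) = (0.1400, -0.7221, 0.5286, 0.4237)

q' = (0.1400, -0.7221, 0.5286, 0.4237)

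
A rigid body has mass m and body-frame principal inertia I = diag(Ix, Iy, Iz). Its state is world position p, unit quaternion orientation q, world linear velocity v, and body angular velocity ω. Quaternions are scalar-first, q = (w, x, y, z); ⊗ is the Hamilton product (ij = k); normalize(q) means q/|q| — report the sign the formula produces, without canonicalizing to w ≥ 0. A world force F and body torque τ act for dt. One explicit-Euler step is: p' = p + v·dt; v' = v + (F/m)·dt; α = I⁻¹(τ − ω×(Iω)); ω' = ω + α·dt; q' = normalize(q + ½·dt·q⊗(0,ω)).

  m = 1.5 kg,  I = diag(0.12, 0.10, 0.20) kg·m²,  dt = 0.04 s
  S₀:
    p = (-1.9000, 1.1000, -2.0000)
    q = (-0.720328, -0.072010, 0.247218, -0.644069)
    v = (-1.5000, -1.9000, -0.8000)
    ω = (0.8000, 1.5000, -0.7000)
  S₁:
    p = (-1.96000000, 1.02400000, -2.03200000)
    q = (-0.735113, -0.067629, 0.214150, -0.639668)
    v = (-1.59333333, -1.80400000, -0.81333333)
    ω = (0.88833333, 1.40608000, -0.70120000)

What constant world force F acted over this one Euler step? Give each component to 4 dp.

F = (-3.5000, 3.6000, -0.5000)

v₁ − v₀ = (-0.09333333, 0.09600000, -0.01333333)
F = m·Δv/dt = (-3.5000, 3.6000, -0.5000)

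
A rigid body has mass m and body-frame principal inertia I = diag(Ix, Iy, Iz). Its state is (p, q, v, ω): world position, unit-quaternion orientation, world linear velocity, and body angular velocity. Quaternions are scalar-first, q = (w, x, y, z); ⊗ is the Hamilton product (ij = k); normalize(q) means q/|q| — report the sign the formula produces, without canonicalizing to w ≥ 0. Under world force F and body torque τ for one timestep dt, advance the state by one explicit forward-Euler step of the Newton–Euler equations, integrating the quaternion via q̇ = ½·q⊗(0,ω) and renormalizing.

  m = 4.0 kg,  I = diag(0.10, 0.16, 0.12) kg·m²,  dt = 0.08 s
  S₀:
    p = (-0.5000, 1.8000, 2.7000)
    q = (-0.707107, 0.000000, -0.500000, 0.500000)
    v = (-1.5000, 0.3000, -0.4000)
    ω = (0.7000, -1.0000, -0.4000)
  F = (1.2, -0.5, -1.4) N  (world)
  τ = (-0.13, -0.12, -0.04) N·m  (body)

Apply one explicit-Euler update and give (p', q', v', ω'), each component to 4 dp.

p' = (-0.6200, 1.8240, 2.6680)
q' = (-0.7182, 0.0082, -0.4571, 0.5246)
v' = (-1.4760, 0.2900, -0.4280)
ω' = (0.6088, -1.0628, -0.3987)

linear accel F/m = (0.3000, -0.1250, -0.3500)
p + v·dt = (-0.6200, 1.8240, 2.6680)
v' = v + a·dt = (-1.4760, 0.2900, -0.4280)
precession coupling ω×(Iω) = (-0.0160, 0.0056, -0.0420)
angular accel α = (-1.1400, -0.7850, 0.0167)
ω' = ω + α·dt = (0.6088, -1.0628, -0.3987)
Hamilton product q⊗(0,ω) = (-0.3000000, 0.2050251, 1.0571070, 0.6328428)
updated quaternion q' = (-0.7182, 0.0082, -0.4571, 0.5246)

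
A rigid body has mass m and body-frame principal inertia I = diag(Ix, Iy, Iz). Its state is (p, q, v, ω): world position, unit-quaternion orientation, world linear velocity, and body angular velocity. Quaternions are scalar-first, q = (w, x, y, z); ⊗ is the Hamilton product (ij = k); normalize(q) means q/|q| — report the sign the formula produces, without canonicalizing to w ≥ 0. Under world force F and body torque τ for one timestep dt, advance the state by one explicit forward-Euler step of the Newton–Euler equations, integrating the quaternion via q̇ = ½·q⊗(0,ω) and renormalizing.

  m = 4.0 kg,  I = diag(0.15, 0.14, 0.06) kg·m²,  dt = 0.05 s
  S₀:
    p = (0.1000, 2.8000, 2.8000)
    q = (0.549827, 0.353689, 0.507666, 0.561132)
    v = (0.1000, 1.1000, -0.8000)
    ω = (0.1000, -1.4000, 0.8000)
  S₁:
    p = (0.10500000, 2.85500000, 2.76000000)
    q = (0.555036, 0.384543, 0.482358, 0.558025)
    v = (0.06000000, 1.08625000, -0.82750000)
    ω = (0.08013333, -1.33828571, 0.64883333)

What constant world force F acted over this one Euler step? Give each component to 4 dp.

velocity change Δv = (-0.04000000, -0.01375000, -0.02750000)
applied force F = (-3.2000, -1.1000, -2.2000)

F = (-3.2000, -1.1000, -2.2000)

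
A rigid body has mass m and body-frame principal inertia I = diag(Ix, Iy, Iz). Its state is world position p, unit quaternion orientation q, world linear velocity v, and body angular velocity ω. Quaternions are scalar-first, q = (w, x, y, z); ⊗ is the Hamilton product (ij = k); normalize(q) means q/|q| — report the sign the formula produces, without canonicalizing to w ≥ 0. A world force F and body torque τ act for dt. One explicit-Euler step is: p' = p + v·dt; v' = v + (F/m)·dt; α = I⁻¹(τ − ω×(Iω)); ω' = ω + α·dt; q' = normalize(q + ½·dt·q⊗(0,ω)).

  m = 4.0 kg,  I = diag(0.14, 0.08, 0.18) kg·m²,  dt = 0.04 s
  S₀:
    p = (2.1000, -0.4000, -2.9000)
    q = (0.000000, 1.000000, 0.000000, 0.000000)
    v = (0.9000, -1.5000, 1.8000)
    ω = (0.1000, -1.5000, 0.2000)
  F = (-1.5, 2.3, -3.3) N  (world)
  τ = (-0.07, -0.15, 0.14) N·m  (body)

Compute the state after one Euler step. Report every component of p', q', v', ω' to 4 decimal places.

p' = p + v·dt = (2.1360, -0.4600, -2.8280)
v + (F/m)dt = (0.8850, -1.4770, 1.7670)
α = I⁻¹(τ − ω×Iω) = (-0.2857, -1.8650, 0.7278)
ω + α·dt = (0.0886, -1.5746, 0.2291)
q⊗(0,ω) = (-0.1000000, 0.0000000, -0.2000000, -1.5000000)
q' = normalize(q + ½dt·q⊗(0,ω)) = (-0.0020, 0.9995, -0.0040, -0.0300)

p' = (2.1360, -0.4600, -2.8280)
q' = (-0.0020, 0.9995, -0.0040, -0.0300)
v' = (0.8850, -1.4770, 1.7670)
ω' = (0.0886, -1.5746, 0.2291)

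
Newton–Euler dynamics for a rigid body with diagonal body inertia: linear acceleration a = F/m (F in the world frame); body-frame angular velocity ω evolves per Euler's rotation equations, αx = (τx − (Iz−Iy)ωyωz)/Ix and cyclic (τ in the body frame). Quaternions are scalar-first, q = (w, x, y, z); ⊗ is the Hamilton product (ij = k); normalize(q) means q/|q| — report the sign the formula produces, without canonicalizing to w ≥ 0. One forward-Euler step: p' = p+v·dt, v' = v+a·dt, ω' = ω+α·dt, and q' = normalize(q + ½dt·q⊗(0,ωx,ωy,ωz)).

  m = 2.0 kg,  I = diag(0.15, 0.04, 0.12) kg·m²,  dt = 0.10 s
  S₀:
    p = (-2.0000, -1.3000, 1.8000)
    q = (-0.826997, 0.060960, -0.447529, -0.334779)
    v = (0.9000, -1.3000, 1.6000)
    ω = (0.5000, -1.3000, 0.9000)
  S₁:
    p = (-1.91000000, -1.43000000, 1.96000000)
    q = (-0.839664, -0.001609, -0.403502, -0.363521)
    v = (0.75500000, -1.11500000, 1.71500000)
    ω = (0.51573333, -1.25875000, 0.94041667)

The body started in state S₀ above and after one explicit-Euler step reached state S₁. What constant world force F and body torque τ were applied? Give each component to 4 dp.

ω₁ − ω₀ = (0.01573333, 0.04125000, 0.04041667)
I·α + gyro = (-0.0700, 0.0300, 0.1200)
v₁ − v₀ = (-0.14500000, 0.18500000, 0.11500000)
applied force F = (-2.9000, 3.7000, 2.3000)

F = (-2.9000, 3.7000, 2.3000)
τ = (-0.0700, 0.0300, 0.1200)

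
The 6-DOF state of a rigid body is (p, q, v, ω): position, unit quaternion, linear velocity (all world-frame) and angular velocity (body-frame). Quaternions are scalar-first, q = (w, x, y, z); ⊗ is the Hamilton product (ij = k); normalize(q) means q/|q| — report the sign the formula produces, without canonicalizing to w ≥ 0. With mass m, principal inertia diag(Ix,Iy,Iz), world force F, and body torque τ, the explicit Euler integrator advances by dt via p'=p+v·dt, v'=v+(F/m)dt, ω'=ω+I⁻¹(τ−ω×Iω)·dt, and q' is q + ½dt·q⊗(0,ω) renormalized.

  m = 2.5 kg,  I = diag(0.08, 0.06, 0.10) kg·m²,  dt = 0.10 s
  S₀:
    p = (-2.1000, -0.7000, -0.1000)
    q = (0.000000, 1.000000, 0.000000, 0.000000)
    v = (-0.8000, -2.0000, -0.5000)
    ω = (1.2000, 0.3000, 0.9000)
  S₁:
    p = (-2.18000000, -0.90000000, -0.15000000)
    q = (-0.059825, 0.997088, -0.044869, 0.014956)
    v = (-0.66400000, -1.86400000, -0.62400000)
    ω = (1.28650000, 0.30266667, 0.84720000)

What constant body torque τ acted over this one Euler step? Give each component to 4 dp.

τ = (0.0800, -0.0200, -0.0600)

ω₁ − ω₀ = (0.08650000, 0.00266667, -0.05280000)
ω₀×(Iω₀) = (0.0108, -0.0216, -0.0072)
applied torque τ = (0.0800, -0.0200, -0.0600)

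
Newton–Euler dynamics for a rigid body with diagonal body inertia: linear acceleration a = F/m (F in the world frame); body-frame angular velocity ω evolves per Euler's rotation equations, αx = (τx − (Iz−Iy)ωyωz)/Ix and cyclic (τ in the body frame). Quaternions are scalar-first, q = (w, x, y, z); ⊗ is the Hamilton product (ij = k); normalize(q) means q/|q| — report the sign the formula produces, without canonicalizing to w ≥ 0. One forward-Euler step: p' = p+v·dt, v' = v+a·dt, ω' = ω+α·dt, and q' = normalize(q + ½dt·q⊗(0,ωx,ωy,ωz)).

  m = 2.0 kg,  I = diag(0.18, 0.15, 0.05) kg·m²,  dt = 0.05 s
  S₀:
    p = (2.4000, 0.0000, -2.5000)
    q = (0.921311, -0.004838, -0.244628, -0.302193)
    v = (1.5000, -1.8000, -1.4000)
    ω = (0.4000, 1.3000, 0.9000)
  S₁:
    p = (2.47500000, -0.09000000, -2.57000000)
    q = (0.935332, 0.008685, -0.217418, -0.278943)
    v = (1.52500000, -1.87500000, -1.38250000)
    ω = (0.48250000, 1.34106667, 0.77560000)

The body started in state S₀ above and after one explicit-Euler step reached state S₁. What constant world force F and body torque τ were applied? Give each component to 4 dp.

F = (1.0000, -3.0000, 0.7000)
τ = (0.1800, 0.1700, -0.1400)

rate change Δω = (0.08250000, 0.04106667, -0.12440000)
τ = I·(Δω/dt) + ω₀×(Iω₀) = (0.1800, 0.1700, -0.1400)
velocity change Δv = (0.02500000, -0.07500000, 0.01750000)
m·(v₁−v₀)/dt = (1.0000, -3.0000, 0.7000)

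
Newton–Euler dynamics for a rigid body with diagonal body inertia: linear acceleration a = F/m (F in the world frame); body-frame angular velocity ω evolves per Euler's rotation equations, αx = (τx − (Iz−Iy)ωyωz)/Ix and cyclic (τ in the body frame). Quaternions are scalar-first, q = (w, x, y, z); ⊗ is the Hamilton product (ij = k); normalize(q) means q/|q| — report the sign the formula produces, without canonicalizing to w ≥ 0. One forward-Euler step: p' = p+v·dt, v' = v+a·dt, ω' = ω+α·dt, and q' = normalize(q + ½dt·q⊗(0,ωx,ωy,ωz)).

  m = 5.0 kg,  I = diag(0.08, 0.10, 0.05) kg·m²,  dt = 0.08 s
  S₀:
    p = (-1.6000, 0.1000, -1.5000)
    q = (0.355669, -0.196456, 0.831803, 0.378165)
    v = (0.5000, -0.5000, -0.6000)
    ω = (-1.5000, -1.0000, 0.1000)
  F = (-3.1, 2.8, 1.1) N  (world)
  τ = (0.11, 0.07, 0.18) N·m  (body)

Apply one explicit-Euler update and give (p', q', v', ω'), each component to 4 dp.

α = I⁻¹(τ − ω×Iω) = (1.3125, 0.7450, 3.0000)
new body rate ω' = (-1.3950, -0.9404, 0.3400)
2q̇ = q⊗(0,ω) = (0.4993025, -0.0721582, -0.9032709, 1.4797274)
q + ½dt·q⊗(0,ω), renormalized = (0.3747, -0.1988, 0.7936, 0.4362)
p + v·dt = (-1.5600, 0.0600, -1.5480)
v + (F/m)dt = (0.4504, -0.4552, -0.5824)

p' = (-1.5600, 0.0600, -1.5480)
q' = (0.3747, -0.1988, 0.7936, 0.4362)
v' = (0.4504, -0.4552, -0.5824)
ω' = (-1.3950, -0.9404, 0.3400)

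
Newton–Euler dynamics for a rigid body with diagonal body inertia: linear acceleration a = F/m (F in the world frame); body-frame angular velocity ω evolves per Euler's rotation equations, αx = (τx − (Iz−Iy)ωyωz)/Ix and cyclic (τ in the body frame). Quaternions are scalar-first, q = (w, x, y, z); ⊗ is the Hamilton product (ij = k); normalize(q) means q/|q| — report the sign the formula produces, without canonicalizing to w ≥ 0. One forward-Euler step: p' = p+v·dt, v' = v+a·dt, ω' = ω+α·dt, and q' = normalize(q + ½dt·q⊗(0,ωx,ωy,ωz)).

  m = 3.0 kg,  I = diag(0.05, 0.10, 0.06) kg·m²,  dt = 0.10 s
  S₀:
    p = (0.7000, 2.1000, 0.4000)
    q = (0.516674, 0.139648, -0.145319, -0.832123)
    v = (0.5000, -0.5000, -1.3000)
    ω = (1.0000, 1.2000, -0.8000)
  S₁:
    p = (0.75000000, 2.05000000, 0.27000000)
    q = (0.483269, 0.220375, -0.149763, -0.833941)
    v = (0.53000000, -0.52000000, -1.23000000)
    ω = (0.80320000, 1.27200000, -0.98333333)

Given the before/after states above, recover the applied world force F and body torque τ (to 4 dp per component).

rate change Δω = (-0.19680000, 0.07200000, -0.18333333)
ω₀×(Iω₀) = (0.0384, 0.0080, 0.0600)
I·α + gyro = (-0.0600, 0.0800, -0.0500)
v₁ − v₀ = (0.03000000, -0.02000000, 0.07000000)
F = m·Δv/dt = (0.9000, -0.6000, 2.1000)

F = (0.9000, -0.6000, 2.1000)
τ = (-0.0600, 0.0800, -0.0500)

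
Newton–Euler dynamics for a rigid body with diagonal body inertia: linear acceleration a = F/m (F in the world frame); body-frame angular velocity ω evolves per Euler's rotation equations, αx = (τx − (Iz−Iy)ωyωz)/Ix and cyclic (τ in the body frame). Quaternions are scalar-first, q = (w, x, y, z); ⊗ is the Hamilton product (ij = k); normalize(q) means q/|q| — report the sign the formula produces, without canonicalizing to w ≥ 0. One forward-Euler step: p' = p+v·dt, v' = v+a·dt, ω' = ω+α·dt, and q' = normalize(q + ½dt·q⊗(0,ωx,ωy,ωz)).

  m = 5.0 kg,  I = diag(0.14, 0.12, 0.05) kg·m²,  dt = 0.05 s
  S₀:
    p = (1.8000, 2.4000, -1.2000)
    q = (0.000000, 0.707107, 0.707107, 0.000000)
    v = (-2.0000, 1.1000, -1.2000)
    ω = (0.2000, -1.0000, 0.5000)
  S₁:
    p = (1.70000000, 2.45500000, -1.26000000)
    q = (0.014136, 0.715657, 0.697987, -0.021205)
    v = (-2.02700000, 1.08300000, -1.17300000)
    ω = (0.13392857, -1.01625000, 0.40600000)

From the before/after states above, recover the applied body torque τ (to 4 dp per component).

Δω = ω₁−ω₀ = (-0.06607143, -0.01625000, -0.09400000)
ω₀×(Iω₀) = (0.0350, 0.0090, 0.0040)
I·α + gyro = (-0.1500, -0.0300, -0.0900)

τ = (-0.1500, -0.0300, -0.0900)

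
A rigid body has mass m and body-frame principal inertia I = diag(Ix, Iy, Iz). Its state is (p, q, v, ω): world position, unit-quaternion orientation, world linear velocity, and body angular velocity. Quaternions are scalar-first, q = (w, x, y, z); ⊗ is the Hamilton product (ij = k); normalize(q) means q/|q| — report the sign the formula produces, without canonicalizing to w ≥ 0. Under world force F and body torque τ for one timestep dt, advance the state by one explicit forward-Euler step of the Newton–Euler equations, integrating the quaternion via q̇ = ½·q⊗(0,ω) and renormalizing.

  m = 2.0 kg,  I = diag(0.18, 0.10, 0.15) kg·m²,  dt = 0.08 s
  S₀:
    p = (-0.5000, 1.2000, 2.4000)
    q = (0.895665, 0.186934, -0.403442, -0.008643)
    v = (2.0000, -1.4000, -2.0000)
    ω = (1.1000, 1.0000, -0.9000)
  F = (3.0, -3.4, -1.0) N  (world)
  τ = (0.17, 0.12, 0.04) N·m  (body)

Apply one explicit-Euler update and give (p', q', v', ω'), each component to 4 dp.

p' = (-0.3400, 1.0880, 2.2400)
q' = (0.9011, 0.2406, -0.3604, -0.0156)
v' = (2.1200, -1.5360, -2.0400)
ω' = (1.1956, 1.1198, -0.8317)

gyro term ω×Iω = (-0.0450, -0.0297, -0.0880)
angular accel α = (1.1944, 1.4970, 0.8533)
ω + α·dt = (1.1956, 1.1198, -0.8317)
Hamilton product q⊗(0,ω) = (0.1900359, 1.3569723, 1.0543983, -0.1753783)
q + ½dt·q⊗(0,ω), renormalized = (0.9011, 0.2406, -0.3604, -0.0156)
a = (1.5000, -1.7000, -0.5000)
p' = p + v·dt = (-0.3400, 1.0880, 2.2400)
new velocity v' = (2.1200, -1.5360, -2.0400)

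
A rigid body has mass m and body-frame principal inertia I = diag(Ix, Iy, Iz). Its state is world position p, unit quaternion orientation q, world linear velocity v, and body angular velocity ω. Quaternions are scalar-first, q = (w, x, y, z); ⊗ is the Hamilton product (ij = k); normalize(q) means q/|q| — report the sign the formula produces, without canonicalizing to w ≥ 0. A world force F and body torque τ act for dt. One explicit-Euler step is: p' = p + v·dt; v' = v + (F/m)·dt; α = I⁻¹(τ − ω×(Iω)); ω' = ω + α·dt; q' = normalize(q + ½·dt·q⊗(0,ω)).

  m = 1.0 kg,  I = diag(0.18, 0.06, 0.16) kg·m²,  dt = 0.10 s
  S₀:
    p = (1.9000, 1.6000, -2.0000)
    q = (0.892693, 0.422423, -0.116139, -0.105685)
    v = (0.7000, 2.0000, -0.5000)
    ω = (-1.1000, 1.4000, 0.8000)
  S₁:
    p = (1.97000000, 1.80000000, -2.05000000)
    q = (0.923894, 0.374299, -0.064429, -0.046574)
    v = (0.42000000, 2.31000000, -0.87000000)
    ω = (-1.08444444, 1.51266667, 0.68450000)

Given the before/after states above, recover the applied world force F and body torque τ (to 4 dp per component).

F = (-2.8000, 3.1000, -3.7000)
τ = (0.1400, 0.0500, 0.0000)

ω₁ − ω₀ = (0.01555556, 0.11266667, -0.11550000)
ω₀×(Iω₀) = (0.1120, -0.0176, 0.1848)
I·α + gyro = (0.1400, 0.0500, 0.0000)
Δv = v₁−v₀ = (-0.28000000, 0.31000000, -0.37000000)
m·(v₁−v₀)/dt = (-2.8000, 3.1000, -3.7000)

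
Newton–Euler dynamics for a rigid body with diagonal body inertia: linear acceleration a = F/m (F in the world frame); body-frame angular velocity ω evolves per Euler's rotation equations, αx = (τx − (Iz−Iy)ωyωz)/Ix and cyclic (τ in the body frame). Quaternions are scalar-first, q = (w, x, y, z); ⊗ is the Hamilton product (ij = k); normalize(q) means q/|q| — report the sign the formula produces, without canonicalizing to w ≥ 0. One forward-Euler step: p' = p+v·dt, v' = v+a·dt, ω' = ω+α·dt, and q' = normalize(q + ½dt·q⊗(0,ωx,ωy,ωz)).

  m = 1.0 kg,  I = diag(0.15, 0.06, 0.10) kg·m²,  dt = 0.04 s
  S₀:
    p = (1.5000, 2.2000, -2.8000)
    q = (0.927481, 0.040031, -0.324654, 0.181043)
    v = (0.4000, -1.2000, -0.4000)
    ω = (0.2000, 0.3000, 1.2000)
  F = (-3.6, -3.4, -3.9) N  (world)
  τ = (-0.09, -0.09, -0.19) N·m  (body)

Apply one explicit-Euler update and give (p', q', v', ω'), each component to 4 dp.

p' = (1.5160, 2.1520, -2.8160)
q' = (0.9246, 0.0349, -0.3192, 0.2048)
v' = (0.2560, -1.3360, -0.5560)
ω' = (0.1722, 0.2320, 1.1262)

ω×(Iω) gyroscopic = (0.0144, 0.0120, -0.0054)
angular accel α = (-0.6960, -1.7000, -1.8460)
new body rate ω' = (0.1722, 0.2320, 1.1262)
q⊗(0,ω) = (-0.1278616, -0.2584015, 0.2664157, 1.1899173)
q + ½dt·q⊗(0,ω), renormalized = (0.9246, 0.0349, -0.3192, 0.2048)
a = (-3.6000, -3.4000, -3.9000)
p + v·dt = (1.5160, 2.1520, -2.8160)
v + (F/m)dt = (0.2560, -1.3360, -0.5560)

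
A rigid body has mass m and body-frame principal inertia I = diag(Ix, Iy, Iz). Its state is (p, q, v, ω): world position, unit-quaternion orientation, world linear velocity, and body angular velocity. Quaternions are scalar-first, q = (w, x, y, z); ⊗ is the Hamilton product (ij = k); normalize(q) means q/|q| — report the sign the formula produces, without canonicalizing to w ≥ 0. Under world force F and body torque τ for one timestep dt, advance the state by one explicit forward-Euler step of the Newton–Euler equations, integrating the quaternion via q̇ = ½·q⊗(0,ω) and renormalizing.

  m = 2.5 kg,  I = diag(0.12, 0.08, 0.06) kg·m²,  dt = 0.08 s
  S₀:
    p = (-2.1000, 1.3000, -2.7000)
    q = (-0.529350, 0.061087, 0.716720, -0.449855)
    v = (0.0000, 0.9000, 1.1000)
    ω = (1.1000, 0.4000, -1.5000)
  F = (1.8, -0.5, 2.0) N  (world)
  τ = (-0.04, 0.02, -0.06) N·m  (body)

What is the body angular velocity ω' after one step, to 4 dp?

(τ − ω×Iω)/I = (-0.4333, 1.4875, -0.7067)
ω + α·dt = (1.0653, 0.5190, -1.5565)

ω' = (1.0653, 0.5190, -1.5565)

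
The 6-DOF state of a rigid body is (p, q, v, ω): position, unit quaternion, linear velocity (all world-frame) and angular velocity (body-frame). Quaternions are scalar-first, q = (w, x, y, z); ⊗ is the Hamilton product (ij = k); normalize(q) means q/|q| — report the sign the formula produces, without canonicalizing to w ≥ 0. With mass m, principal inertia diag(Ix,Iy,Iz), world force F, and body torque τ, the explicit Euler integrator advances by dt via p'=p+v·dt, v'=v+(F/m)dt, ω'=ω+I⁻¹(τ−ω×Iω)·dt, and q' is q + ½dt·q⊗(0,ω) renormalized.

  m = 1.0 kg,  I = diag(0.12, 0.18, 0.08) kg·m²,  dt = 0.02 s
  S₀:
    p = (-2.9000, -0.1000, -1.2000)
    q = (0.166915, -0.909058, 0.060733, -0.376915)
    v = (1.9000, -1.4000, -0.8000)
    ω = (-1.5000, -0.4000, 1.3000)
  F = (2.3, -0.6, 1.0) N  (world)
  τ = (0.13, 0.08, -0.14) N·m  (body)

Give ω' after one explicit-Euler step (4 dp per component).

ω' = (-1.4870, -0.3824, 1.2560)

ω×(Iω) gyroscopic = (0.0520, -0.0780, 0.0360)
angular accel α = (0.6500, 0.8778, -2.2000)
ω + α·dt = (-1.4870, -0.3824, 1.2560)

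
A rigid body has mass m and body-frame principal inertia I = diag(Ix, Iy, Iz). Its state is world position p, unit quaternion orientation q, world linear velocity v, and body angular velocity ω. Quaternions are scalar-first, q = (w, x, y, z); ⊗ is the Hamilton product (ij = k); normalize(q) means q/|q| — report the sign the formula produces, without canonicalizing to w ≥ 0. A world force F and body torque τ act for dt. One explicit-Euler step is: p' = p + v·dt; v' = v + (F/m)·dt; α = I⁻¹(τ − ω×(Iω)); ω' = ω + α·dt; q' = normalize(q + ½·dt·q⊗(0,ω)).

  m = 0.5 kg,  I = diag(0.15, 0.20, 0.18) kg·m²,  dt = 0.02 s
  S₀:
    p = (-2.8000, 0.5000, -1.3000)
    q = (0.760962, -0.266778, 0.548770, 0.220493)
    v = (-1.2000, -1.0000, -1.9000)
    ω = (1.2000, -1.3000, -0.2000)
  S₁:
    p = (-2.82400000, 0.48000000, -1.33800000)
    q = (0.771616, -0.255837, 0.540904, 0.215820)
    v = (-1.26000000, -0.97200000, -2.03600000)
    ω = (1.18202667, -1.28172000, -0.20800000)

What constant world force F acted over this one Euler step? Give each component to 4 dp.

v₁ − v₀ = (-0.06000000, 0.02800000, -0.13600000)
m·(v₁−v₀)/dt = (-1.5000, 0.7000, -3.4000)

F = (-1.5000, 0.7000, -3.4000)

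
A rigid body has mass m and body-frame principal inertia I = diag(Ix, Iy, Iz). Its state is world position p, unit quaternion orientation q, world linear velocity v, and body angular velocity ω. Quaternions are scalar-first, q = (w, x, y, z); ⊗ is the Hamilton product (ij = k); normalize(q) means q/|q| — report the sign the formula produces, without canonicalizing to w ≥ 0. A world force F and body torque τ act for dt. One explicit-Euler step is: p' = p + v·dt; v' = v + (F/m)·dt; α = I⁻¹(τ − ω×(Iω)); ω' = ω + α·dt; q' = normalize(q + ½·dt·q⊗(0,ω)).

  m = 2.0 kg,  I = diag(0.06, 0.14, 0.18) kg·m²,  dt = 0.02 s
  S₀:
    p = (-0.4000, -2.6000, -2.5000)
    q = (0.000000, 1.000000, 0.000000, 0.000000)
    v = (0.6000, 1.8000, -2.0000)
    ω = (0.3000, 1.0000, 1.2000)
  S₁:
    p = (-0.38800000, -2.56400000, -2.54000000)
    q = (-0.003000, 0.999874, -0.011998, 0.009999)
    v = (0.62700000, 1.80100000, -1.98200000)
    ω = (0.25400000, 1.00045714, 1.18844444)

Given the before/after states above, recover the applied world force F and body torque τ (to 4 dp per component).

rate change Δω = (-0.04600000, 0.00045714, -0.01155556)
applied torque τ = (-0.0900, -0.0400, -0.0800)
Δv = v₁−v₀ = (0.02700000, 0.00100000, 0.01800000)
applied force F = (2.7000, 0.1000, 1.8000)

F = (2.7000, 0.1000, 1.8000)
τ = (-0.0900, -0.0400, -0.0800)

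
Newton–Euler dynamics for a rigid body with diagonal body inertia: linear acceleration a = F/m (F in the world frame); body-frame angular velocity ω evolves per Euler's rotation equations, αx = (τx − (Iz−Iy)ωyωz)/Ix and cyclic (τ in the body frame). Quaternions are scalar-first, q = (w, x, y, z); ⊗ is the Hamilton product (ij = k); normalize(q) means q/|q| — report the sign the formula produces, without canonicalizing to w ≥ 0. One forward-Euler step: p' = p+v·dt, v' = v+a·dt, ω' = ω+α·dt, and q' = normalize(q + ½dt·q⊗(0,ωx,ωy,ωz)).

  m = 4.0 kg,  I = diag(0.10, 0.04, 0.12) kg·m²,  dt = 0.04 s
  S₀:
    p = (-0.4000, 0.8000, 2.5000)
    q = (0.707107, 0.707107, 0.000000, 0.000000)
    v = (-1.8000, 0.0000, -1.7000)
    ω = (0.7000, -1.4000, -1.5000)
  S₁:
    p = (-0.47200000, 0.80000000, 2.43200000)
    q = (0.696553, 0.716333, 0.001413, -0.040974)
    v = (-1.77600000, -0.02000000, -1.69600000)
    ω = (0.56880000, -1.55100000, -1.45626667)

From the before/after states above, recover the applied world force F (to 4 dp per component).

velocity change Δv = (0.02400000, -0.02000000, 0.00400000)
F = m·Δv/dt = (2.4000, -2.0000, 0.4000)

F = (2.4000, -2.0000, 0.4000)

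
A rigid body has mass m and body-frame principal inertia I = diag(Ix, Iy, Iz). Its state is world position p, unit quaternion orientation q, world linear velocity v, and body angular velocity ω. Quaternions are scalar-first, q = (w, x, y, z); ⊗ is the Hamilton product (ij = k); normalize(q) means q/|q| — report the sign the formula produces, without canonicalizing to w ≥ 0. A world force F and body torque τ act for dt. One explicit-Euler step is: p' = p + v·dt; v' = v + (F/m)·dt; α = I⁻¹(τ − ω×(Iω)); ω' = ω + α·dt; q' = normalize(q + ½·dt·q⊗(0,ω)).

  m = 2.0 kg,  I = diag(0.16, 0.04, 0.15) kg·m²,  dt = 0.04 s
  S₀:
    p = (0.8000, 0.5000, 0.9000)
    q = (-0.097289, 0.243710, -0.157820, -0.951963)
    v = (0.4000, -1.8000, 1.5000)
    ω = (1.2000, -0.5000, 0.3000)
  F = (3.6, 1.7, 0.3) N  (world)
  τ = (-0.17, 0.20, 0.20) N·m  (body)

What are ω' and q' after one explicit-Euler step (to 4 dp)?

precession coupling ω×(Iω) = (-0.0165, 0.0036, 0.0720)
(τ − ω×Iω)/I = (-0.9594, 4.9100, 0.8533)
ω + α·dt = (1.1616, -0.3036, 0.3341)
Hamilton product q⊗(0,ω) = (-0.0857731, -0.6400743, -1.1668241, 0.0383423)
q + ½dt·q⊗(0,ω), renormalized = (-0.0990, 0.2308, -0.1811, -0.9509)

ω' = (1.1616, -0.3036, 0.3341)
q' = (-0.0990, 0.2308, -0.1811, -0.9509)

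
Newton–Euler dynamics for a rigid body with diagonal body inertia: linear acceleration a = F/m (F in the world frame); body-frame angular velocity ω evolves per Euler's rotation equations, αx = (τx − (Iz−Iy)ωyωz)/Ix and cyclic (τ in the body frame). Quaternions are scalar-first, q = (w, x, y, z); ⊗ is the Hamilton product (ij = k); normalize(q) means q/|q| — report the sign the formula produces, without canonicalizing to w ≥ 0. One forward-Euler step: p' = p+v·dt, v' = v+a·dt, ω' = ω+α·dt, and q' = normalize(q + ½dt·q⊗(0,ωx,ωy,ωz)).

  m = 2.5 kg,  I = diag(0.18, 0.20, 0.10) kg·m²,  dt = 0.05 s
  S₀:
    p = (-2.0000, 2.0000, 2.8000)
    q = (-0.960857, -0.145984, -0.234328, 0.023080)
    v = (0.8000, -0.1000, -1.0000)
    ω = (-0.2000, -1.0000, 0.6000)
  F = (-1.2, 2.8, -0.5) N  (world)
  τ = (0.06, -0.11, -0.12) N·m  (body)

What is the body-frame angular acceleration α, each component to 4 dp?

α = (0.0000, -0.5020, -1.2400)

gyro term ω×Iω = (0.0600, -0.0096, 0.0040)
(τ − ω×Iω)/I = (0.0000, -0.5020, -1.2400)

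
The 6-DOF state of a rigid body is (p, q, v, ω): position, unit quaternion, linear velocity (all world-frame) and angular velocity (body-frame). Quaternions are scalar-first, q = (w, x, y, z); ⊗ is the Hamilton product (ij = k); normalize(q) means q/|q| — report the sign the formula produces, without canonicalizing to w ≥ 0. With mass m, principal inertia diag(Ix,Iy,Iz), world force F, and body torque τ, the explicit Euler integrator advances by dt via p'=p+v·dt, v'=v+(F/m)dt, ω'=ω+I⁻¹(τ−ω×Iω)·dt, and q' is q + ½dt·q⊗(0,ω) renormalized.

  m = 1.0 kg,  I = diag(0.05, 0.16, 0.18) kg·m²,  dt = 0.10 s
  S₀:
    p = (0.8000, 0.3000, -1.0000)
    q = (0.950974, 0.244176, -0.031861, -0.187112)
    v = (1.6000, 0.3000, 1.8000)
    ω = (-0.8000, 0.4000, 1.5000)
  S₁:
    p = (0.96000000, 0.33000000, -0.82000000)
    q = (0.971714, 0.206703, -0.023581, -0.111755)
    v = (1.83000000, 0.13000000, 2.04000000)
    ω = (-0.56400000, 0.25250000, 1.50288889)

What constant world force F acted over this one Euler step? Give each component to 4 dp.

velocity change Δv = (0.23000000, -0.17000000, 0.24000000)
applied force F = (2.3000, -1.7000, 2.4000)

F = (2.3000, -1.7000, 2.4000)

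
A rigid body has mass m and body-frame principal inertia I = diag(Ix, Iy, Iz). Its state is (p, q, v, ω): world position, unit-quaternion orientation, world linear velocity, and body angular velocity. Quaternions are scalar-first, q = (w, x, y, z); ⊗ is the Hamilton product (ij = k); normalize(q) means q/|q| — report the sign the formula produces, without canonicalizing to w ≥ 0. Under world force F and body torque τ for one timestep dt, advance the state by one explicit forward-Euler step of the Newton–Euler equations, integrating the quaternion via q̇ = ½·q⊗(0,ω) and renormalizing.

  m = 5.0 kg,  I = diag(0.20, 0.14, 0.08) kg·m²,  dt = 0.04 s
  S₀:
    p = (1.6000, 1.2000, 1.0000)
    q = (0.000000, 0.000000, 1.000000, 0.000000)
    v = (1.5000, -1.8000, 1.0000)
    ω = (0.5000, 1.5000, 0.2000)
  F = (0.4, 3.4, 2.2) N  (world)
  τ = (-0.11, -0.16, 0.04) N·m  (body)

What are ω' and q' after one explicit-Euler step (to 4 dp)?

ω' = (0.4816, 1.4509, 0.2425)
q' = (-0.0300, 0.0040, 0.9995, -0.0100)

gyro term ω×Iω = (-0.0180, 0.0120, -0.0450)
(τ − ω×Iω)/I = (-0.4600, -1.2286, 1.0625)
ω + α·dt = (0.4816, 1.4509, 0.2425)
2q̇ = q⊗(0,ω) = (-1.5000000, 0.2000000, 0.0000000, -0.5000000)
q + ½dt·q⊗(0,ω), renormalized = (-0.0300, 0.0040, 0.9995, -0.0100)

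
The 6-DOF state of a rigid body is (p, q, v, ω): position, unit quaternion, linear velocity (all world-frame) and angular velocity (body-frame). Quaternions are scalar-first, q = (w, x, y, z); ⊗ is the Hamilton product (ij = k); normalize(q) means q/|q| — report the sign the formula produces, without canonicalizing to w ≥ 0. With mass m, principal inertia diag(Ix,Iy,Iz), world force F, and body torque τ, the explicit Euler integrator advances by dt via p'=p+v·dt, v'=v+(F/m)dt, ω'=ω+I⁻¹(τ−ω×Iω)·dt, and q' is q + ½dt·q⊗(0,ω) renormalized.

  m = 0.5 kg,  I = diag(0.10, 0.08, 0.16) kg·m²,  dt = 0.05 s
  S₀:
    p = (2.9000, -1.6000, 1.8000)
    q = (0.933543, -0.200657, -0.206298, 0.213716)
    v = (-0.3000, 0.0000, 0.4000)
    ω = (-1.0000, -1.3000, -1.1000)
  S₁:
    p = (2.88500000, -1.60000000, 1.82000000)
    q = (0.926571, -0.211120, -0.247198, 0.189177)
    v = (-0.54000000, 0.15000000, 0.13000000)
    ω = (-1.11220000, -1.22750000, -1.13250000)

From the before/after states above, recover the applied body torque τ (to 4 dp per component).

τ = (-0.1100, 0.0500, -0.1300)

ω₁ − ω₀ = (-0.11220000, 0.07250000, -0.03250000)
gyro term ω₀×Iω₀ = (0.1144, -0.0660, -0.0260)
τ = I·(Δω/dt) + ω₀×(Iω₀) = (-0.1100, 0.0500, -0.1300)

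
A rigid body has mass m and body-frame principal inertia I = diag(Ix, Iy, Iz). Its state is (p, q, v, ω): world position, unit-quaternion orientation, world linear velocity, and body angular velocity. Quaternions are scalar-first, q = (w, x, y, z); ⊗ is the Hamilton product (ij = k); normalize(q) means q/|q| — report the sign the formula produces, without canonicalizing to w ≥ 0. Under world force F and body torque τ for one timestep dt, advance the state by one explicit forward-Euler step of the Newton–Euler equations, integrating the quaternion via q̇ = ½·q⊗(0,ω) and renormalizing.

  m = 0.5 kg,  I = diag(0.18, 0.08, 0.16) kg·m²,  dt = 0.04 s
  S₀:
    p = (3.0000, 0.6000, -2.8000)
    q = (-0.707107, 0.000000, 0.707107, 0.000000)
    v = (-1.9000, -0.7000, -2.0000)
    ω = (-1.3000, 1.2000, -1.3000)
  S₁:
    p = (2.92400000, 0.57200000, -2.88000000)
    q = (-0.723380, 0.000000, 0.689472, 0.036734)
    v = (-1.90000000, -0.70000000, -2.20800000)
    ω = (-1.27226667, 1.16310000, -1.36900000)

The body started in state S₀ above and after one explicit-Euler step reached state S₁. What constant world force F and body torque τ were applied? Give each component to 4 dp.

F = (0.0000, 0.0000, -2.6000)
τ = (0.0000, -0.0400, -0.1200)

v₁ − v₀ = (0.00000000, 0.00000000, -0.20800000)
m·(v₁−v₀)/dt = (0.0000, 0.0000, -2.6000)
ω₁ − ω₀ = (0.02773333, -0.03690000, -0.06900000)
I·α + gyro = (0.0000, -0.0400, -0.1200)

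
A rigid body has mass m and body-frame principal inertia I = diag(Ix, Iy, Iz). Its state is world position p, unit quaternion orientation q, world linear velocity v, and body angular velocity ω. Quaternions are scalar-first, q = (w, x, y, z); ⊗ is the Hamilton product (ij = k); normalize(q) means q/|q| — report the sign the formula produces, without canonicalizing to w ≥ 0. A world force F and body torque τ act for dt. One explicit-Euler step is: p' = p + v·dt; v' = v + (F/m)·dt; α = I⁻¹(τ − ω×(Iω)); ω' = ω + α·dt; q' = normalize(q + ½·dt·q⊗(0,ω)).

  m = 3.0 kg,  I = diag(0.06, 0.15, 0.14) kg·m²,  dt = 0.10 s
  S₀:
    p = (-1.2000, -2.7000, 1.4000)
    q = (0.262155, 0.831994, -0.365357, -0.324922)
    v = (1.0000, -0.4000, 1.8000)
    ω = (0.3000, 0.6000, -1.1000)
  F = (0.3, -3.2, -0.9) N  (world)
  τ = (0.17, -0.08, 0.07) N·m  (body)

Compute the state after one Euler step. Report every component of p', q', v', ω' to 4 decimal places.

p' = (-1.1000, -2.7400, 1.5800)
q' = (0.2423, 0.8640, -0.3160, -0.3083)
v' = (1.0100, -0.5067, 1.7700)
ω' = (0.5723, 0.5291, -1.0616)

gyro term ω×Iω = (0.0066, 0.0264, 0.0162)
α = I⁻¹(τ − ω×Iω) = (2.7233, -0.7093, 0.3843)
ω' = ω + α·dt = (0.5723, 0.5291, -1.0616)
2q̇ = q⊗(0,ω) = (-0.3877982, 0.6754924, 0.9750098, 0.3204330)
q + ½dt·q⊗(0,ω), renormalized = (0.2423, 0.8640, -0.3160, -0.3083)
a = F/m = (0.1000, -1.0667, -0.3000)
p' = p + v·dt = (-1.1000, -2.7400, 1.5800)
v' = v + a·dt = (1.0100, -0.5067, 1.7700)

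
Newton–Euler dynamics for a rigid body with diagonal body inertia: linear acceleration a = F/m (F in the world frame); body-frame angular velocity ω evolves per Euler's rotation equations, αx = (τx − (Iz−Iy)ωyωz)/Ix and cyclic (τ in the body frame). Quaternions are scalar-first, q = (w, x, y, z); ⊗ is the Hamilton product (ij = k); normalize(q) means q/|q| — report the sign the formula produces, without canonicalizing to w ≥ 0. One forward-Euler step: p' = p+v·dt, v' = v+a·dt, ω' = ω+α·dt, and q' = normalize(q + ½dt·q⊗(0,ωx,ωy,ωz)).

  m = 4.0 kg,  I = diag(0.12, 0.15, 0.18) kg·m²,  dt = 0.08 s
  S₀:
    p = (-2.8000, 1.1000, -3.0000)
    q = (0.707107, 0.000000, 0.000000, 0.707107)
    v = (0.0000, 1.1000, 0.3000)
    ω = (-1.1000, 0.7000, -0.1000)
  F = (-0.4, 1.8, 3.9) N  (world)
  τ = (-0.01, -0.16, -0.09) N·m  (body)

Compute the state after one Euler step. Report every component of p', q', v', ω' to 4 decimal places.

p + v·dt = (-2.8000, 1.1880, -2.9760)
new velocity v' = (-0.0080, 1.1360, 0.3780)
gyro term ω×Iω = (-0.0021, -0.0066, -0.0231)
α = I⁻¹(τ − ω×Iω) = (-0.0658, -1.0227, -0.3717)
ω' = ω + α·dt = (-1.1053, 0.6182, -0.1297)
2q̇ = q⊗(0,ω) = (0.0707107, -1.2727926, -0.2828428, -0.0707107)
q + ½dt·q⊗(0,ω), renormalized = (0.7090, -0.0508, -0.0113, 0.7033)

p' = (-2.8000, 1.1880, -2.9760)
q' = (0.7090, -0.0508, -0.0113, 0.7033)
v' = (-0.0080, 1.1360, 0.3780)
ω' = (-1.1053, 0.6182, -0.1297)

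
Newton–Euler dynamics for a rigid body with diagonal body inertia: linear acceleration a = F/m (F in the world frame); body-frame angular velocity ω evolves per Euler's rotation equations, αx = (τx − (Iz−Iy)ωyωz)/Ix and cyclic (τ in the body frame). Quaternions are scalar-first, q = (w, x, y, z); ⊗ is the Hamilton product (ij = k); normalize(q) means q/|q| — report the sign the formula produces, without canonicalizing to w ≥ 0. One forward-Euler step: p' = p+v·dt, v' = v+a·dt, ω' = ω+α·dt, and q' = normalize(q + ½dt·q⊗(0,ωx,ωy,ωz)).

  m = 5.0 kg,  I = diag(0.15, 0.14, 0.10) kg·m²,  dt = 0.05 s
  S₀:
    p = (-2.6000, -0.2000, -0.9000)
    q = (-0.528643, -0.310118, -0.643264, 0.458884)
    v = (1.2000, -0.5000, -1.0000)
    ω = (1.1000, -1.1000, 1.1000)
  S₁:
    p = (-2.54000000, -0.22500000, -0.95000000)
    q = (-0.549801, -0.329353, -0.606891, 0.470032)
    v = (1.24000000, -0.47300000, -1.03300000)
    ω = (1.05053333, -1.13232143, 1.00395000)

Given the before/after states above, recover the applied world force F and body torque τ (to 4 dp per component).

F = (4.0000, 2.7000, -3.3000)
τ = (-0.1000, -0.0300, -0.1800)

v₁ − v₀ = (0.04000000, 0.02700000, -0.03300000)
applied force F = (4.0000, 2.7000, -3.3000)
rate change Δω = (-0.04946667, -0.03232143, -0.09605000)
applied torque τ = (-0.1000, -0.0300, -0.1800)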